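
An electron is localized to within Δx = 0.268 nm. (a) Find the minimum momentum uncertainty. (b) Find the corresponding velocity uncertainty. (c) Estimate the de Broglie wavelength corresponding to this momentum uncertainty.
(a) Δp_min = 1.967 × 10^-25 kg·m/s
(b) Δv_min = 215.984 km/s
(c) λ_dB = 3.368 nm

Step-by-step:

(a) From the uncertainty principle:
Δp_min = ℏ/(2Δx) = (1.055e-34 J·s)/(2 × 2.680e-10 m) = 1.967e-25 kg·m/s

(b) The velocity uncertainty:
Δv = Δp/m = (1.967e-25 kg·m/s)/(9.109e-31 kg) = 2.160e+05 m/s = 215.984 km/s

(c) The de Broglie wavelength for this momentum:
λ = h/p = (6.626e-34 J·s)/(1.967e-25 kg·m/s) = 3.368e-09 m = 3.368 nm

Note: The de Broglie wavelength is comparable to the localization size, as expected from wave-particle duality.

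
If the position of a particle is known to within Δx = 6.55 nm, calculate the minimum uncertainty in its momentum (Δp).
8.050 × 10^-27 kg·m/s

Using the Heisenberg uncertainty principle:
ΔxΔp ≥ ℏ/2

The minimum uncertainty in momentum is:
Δp_min = ℏ/(2Δx)
Δp_min = (1.055e-34 J·s) / (2 × 6.550e-09 m)
Δp_min = 8.050e-27 kg·m/s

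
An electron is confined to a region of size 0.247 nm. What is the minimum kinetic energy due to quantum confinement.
156.124 meV

Using the uncertainty principle:

1. Position uncertainty: Δx ≈ 2.470e-10 m
2. Minimum momentum uncertainty: Δp = ℏ/(2Δx) = 2.135e-25 kg·m/s
3. Minimum kinetic energy:
   KE = (Δp)²/(2m) = (2.135e-25)²/(2 × 9.109e-31 kg)
   KE = 2.501e-20 J = 156.124 meV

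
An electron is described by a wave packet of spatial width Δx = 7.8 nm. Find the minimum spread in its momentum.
6.760 × 10^-27 kg·m/s

For a wave packet, the spatial width Δx and momentum spread Δp are related by the uncertainty principle:
ΔxΔp ≥ ℏ/2

The minimum momentum spread is:
Δp_min = ℏ/(2Δx)
Δp_min = (1.055e-34 J·s) / (2 × 7.800e-09 m)
Δp_min = 6.760e-27 kg·m/s

A wave packet cannot have both a well-defined position and well-defined momentum.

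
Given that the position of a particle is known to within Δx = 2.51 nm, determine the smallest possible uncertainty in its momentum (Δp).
2.101 × 10^-26 kg·m/s

Using the Heisenberg uncertainty principle:
ΔxΔp ≥ ℏ/2

The minimum uncertainty in momentum is:
Δp_min = ℏ/(2Δx)
Δp_min = (1.055e-34 J·s) / (2 × 2.510e-09 m)
Δp_min = 2.101e-26 kg·m/s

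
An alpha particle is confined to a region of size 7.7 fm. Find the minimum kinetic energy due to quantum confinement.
22.024 keV

Using the uncertainty principle:

1. Position uncertainty: Δx ≈ 7.700e-15 m
2. Minimum momentum uncertainty: Δp = ℏ/(2Δx) = 6.848e-21 kg·m/s
3. Minimum kinetic energy:
   KE = (Δp)²/(2m) = (6.848e-21)²/(2 × 6.645e-27 kg)
   KE = 3.529e-15 J = 22.024 keV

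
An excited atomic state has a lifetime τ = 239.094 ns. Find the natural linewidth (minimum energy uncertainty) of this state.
1.376 neV

Using the energy-time uncertainty principle:
ΔEΔt ≥ ℏ/2

The lifetime τ represents the time uncertainty Δt.
The natural linewidth (minimum energy uncertainty) is:

ΔE = ℏ/(2τ)
ΔE = (1.055e-34 J·s) / (2 × 2.391e-07 s)
ΔE = 2.205e-28 J = 1.376 neV

This natural linewidth limits the precision of spectroscopic measurements.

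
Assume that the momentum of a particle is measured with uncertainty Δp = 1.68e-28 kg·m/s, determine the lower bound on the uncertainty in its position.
313.861 nm

Using the Heisenberg uncertainty principle:
ΔxΔp ≥ ℏ/2

The minimum uncertainty in position is:
Δx_min = ℏ/(2Δp)
Δx_min = (1.055e-34 J·s) / (2 × 1.680e-28 kg·m/s)
Δx_min = 3.139e-07 m = 313.861 nm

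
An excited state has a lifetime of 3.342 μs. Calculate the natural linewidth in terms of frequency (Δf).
23.811 kHz

Using the energy-time uncertainty principle and E = hf:
ΔEΔt ≥ ℏ/2
hΔf·Δt ≥ ℏ/2

The minimum frequency uncertainty is:
Δf = ℏ/(2hτ) = 1/(4πτ)
Δf = 1/(4π × 3.342e-06 s)
Δf = 2.381e+04 Hz = 23.811 kHz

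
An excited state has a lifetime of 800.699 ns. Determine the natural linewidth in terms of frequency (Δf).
99.385 kHz

Using the energy-time uncertainty principle and E = hf:
ΔEΔt ≥ ℏ/2
hΔf·Δt ≥ ℏ/2

The minimum frequency uncertainty is:
Δf = ℏ/(2hτ) = 1/(4πτ)
Δf = 1/(4π × 8.007e-07 s)
Δf = 9.939e+04 Hz = 99.385 kHz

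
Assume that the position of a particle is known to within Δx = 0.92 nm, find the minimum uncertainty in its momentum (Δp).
5.731 × 10^-26 kg·m/s

Using the Heisenberg uncertainty principle:
ΔxΔp ≥ ℏ/2

The minimum uncertainty in momentum is:
Δp_min = ℏ/(2Δx)
Δp_min = (1.055e-34 J·s) / (2 × 9.200e-10 m)
Δp_min = 5.731e-26 kg·m/s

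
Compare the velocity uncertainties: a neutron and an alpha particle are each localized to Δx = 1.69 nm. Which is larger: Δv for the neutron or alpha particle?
The neutron has the larger minimum velocity uncertainty, by a ratio of 4.0.

For both particles, Δp_min = ℏ/(2Δx) = 3.120e-26 kg·m/s (same for both).

The velocity uncertainty is Δv = Δp/m:
- neutron: Δv = 3.120e-26 / 1.675e-27 = 1.863e+01 m/s = 18.628 m/s
- alpha particle: Δv = 3.120e-26 / 6.645e-27 = 4.696e+00 m/s = 4.696 m/s

Ratio: 1.863e+01 / 4.696e+00 = 4.0

The lighter particle has larger velocity uncertainty because Δv ∝ 1/m.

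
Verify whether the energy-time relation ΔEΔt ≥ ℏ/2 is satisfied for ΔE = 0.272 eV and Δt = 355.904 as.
No, it violates the uncertainty relation.

Calculate the product ΔEΔt:
ΔE = 0.272 eV = 4.358e-20 J
ΔEΔt = (4.358e-20 J) × (3.559e-16 s)
ΔEΔt = 1.551e-35 J·s

Compare to the minimum allowed value ℏ/2:
ℏ/2 = 5.273e-35 J·s

Since ΔEΔt = 1.551e-35 J·s < 5.273e-35 J·s = ℏ/2,
this violates the uncertainty relation.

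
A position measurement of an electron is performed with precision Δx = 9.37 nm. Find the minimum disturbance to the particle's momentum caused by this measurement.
5.627 × 10^-27 kg·m/s

The uncertainty principle implies that measuring position disturbs momentum:
ΔxΔp ≥ ℏ/2

When we measure position with precision Δx, we necessarily introduce a momentum uncertainty:
Δp ≥ ℏ/(2Δx)
Δp_min = (1.055e-34 J·s) / (2 × 9.370e-09 m)
Δp_min = 5.627e-27 kg·m/s

The more precisely we measure position, the greater the momentum disturbance.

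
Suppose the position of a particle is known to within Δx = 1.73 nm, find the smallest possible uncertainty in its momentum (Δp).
3.048 × 10^-26 kg·m/s

Using the Heisenberg uncertainty principle:
ΔxΔp ≥ ℏ/2

The minimum uncertainty in momentum is:
Δp_min = ℏ/(2Δx)
Δp_min = (1.055e-34 J·s) / (2 × 1.730e-09 m)
Δp_min = 3.048e-26 kg·m/s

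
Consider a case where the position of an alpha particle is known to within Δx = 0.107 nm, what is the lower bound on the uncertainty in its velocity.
74.163 m/s

Using the Heisenberg uncertainty principle and Δp = mΔv:
ΔxΔp ≥ ℏ/2
Δx(mΔv) ≥ ℏ/2

The minimum uncertainty in velocity is:
Δv_min = ℏ/(2mΔx)
Δv_min = (1.055e-34 J·s) / (2 × 6.645e-27 kg × 1.070e-10 m)
Δv_min = 7.416e+01 m/s = 74.163 m/s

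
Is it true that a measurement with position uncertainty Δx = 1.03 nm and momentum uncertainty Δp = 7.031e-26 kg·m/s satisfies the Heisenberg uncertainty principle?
Yes, it satisfies the uncertainty principle.

Calculate the product ΔxΔp:
ΔxΔp = (1.030e-09 m) × (7.031e-26 kg·m/s)
ΔxΔp = 7.242e-35 J·s

Compare to the minimum allowed value ℏ/2:
ℏ/2 = 5.273e-35 J·s

Since ΔxΔp = 7.242e-35 J·s ≥ 5.273e-35 J·s = ℏ/2,
the measurement satisfies the uncertainty principle.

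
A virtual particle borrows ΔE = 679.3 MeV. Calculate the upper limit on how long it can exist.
4.845 × 10^-25 s

Using the energy-time uncertainty principle:
ΔEΔt ≥ ℏ/2

For a virtual particle borrowing energy ΔE, the maximum lifetime is:
Δt_max = ℏ/(2ΔE)

Converting energy:
ΔE = 679.3 MeV = 1.088e-10 J

Δt_max = (1.055e-34 J·s) / (2 × 1.088e-10 J)
Δt_max = 4.845e-25 s = 4.845 × 10^-25 s

Virtual particles with higher borrowed energy exist for shorter times.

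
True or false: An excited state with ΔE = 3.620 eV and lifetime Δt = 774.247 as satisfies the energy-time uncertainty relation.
Yes, it satisfies the uncertainty relation.

Calculate the product ΔEΔt:
ΔE = 3.620 eV = 5.800e-19 J
ΔEΔt = (5.800e-19 J) × (7.742e-16 s)
ΔEΔt = 4.491e-34 J·s

Compare to the minimum allowed value ℏ/2:
ℏ/2 = 5.273e-35 J·s

Since ΔEΔt = 4.491e-34 J·s ≥ 5.273e-35 J·s = ℏ/2,
this satisfies the uncertainty relation.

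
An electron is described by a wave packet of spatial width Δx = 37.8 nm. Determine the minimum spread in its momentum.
1.395 × 10^-27 kg·m/s

For a wave packet, the spatial width Δx and momentum spread Δp are related by the uncertainty principle:
ΔxΔp ≥ ℏ/2

The minimum momentum spread is:
Δp_min = ℏ/(2Δx)
Δp_min = (1.055e-34 J·s) / (2 × 3.780e-08 m)
Δp_min = 1.395e-27 kg·m/s

A wave packet cannot have both a well-defined position and well-defined momentum.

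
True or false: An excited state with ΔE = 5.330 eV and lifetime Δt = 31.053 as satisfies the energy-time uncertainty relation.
No, it violates the uncertainty relation.

Calculate the product ΔEΔt:
ΔE = 5.330 eV = 8.540e-19 J
ΔEΔt = (8.540e-19 J) × (3.105e-17 s)
ΔEΔt = 2.652e-35 J·s

Compare to the minimum allowed value ℏ/2:
ℏ/2 = 5.273e-35 J·s

Since ΔEΔt = 2.652e-35 J·s < 5.273e-35 J·s = ℏ/2,
this violates the uncertainty relation.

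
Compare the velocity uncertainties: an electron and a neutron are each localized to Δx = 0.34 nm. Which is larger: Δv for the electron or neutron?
The electron has the larger minimum velocity uncertainty, by a ratio of 1838.7.

For both particles, Δp_min = ℏ/(2Δx) = 1.551e-25 kg·m/s (same for both).

The velocity uncertainty is Δv = Δp/m:
- electron: Δv = 1.551e-25 / 9.109e-31 = 1.702e+05 m/s = 170.247 km/s
- neutron: Δv = 1.551e-25 / 1.675e-27 = 9.259e+01 m/s = 92.592 m/s

Ratio: 1.702e+05 / 9.259e+01 = 1838.7

The lighter particle has larger velocity uncertainty because Δv ∝ 1/m.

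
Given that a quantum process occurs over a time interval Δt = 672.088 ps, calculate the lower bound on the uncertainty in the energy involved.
489.677 neV

Using the energy-time uncertainty principle:
ΔEΔt ≥ ℏ/2

The minimum uncertainty in energy is:
ΔE_min = ℏ/(2Δt)
ΔE_min = (1.055e-34 J·s) / (2 × 6.721e-10 s)
ΔE_min = 7.845e-26 J = 489.677 neV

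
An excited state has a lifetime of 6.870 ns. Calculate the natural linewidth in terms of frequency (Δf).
11.583 MHz

Using the energy-time uncertainty principle and E = hf:
ΔEΔt ≥ ℏ/2
hΔf·Δt ≥ ℏ/2

The minimum frequency uncertainty is:
Δf = ℏ/(2hτ) = 1/(4πτ)
Δf = 1/(4π × 6.870e-09 s)
Δf = 1.158e+07 Hz = 11.583 MHz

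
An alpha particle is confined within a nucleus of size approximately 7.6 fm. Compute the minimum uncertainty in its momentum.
6.938 × 10^-21 kg·m/s

Using the Heisenberg uncertainty principle:
ΔxΔp ≥ ℏ/2

With Δx ≈ L = 7.600e-15 m (the confinement size):
Δp_min = ℏ/(2Δx)
Δp_min = (1.055e-34 J·s) / (2 × 7.600e-15 m)
Δp_min = 6.938e-21 kg·m/s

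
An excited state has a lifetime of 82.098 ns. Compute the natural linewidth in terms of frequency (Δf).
969.299 kHz

Using the energy-time uncertainty principle and E = hf:
ΔEΔt ≥ ℏ/2
hΔf·Δt ≥ ℏ/2

The minimum frequency uncertainty is:
Δf = ℏ/(2hτ) = 1/(4πτ)
Δf = 1/(4π × 8.210e-08 s)
Δf = 9.693e+05 Hz = 969.299 kHz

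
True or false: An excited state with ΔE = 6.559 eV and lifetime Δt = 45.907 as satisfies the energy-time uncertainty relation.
No, it violates the uncertainty relation.

Calculate the product ΔEΔt:
ΔE = 6.559 eV = 1.051e-18 J
ΔEΔt = (1.051e-18 J) × (4.591e-17 s)
ΔEΔt = 4.824e-35 J·s

Compare to the minimum allowed value ℏ/2:
ℏ/2 = 5.273e-35 J·s

Since ΔEΔt = 4.824e-35 J·s < 5.273e-35 J·s = ℏ/2,
this violates the uncertainty relation.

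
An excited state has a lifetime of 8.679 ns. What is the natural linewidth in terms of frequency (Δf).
9.169 MHz

Using the energy-time uncertainty principle and E = hf:
ΔEΔt ≥ ℏ/2
hΔf·Δt ≥ ℏ/2

The minimum frequency uncertainty is:
Δf = ℏ/(2hτ) = 1/(4πτ)
Δf = 1/(4π × 8.679e-09 s)
Δf = 9.169e+06 Hz = 9.169 MHz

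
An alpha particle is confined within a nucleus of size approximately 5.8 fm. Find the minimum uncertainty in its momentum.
9.091 × 10^-21 kg·m/s

Using the Heisenberg uncertainty principle:
ΔxΔp ≥ ℏ/2

With Δx ≈ L = 5.800e-15 m (the confinement size):
Δp_min = ℏ/(2Δx)
Δp_min = (1.055e-34 J·s) / (2 × 5.800e-15 m)
Δp_min = 9.091e-21 kg·m/s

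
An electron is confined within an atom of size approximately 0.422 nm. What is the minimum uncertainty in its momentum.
1.249 × 10^-25 kg·m/s

Using the Heisenberg uncertainty principle:
ΔxΔp ≥ ℏ/2

With Δx ≈ L = 4.220e-10 m (the confinement size):
Δp_min = ℏ/(2Δx)
Δp_min = (1.055e-34 J·s) / (2 × 4.220e-10 m)
Δp_min = 1.249e-25 kg·m/s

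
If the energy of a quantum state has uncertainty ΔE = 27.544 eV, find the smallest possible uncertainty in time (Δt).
11.948 as

Using the energy-time uncertainty principle:
ΔEΔt ≥ ℏ/2

The minimum uncertainty in time is:
Δt_min = ℏ/(2ΔE)
Δt_min = (1.055e-34 J·s) / (2 × 4.413e-18 J)
Δt_min = 1.195e-17 s = 11.948 as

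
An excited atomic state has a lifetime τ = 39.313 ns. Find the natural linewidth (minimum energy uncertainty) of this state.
8.371 neV

Using the energy-time uncertainty principle:
ΔEΔt ≥ ℏ/2

The lifetime τ represents the time uncertainty Δt.
The natural linewidth (minimum energy uncertainty) is:

ΔE = ℏ/(2τ)
ΔE = (1.055e-34 J·s) / (2 × 3.931e-08 s)
ΔE = 1.341e-27 J = 8.371 neV

This natural linewidth limits the precision of spectroscopic measurements.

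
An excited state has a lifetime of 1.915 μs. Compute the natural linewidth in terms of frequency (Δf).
41.555 kHz

Using the energy-time uncertainty principle and E = hf:
ΔEΔt ≥ ℏ/2
hΔf·Δt ≥ ℏ/2

The minimum frequency uncertainty is:
Δf = ℏ/(2hτ) = 1/(4πτ)
Δf = 1/(4π × 1.915e-06 s)
Δf = 4.155e+04 Hz = 41.555 kHz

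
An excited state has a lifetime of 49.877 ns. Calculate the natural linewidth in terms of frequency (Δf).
1.595 MHz

Using the energy-time uncertainty principle and E = hf:
ΔEΔt ≥ ℏ/2
hΔf·Δt ≥ ℏ/2

The minimum frequency uncertainty is:
Δf = ℏ/(2hτ) = 1/(4πτ)
Δf = 1/(4π × 4.988e-08 s)
Δf = 1.595e+06 Hz = 1.595 MHz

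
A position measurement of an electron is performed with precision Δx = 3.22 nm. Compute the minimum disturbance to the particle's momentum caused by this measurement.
1.638 × 10^-26 kg·m/s

The uncertainty principle implies that measuring position disturbs momentum:
ΔxΔp ≥ ℏ/2

When we measure position with precision Δx, we necessarily introduce a momentum uncertainty:
Δp ≥ ℏ/(2Δx)
Δp_min = (1.055e-34 J·s) / (2 × 3.220e-09 m)
Δp_min = 1.638e-26 kg·m/s

The more precisely we measure position, the greater the momentum disturbance.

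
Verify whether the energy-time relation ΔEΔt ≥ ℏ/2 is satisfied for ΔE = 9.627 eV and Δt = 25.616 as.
No, it violates the uncertainty relation.

Calculate the product ΔEΔt:
ΔE = 9.627 eV = 1.542e-18 J
ΔEΔt = (1.542e-18 J) × (2.562e-17 s)
ΔEΔt = 3.951e-35 J·s

Compare to the minimum allowed value ℏ/2:
ℏ/2 = 5.273e-35 J·s

Since ΔEΔt = 3.951e-35 J·s < 5.273e-35 J·s = ℏ/2,
this violates the uncertainty relation.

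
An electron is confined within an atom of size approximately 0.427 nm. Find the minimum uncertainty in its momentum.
1.235 × 10^-25 kg·m/s

Using the Heisenberg uncertainty principle:
ΔxΔp ≥ ℏ/2

With Δx ≈ L = 4.270e-10 m (the confinement size):
Δp_min = ℏ/(2Δx)
Δp_min = (1.055e-34 J·s) / (2 × 4.270e-10 m)
Δp_min = 1.235e-25 kg·m/s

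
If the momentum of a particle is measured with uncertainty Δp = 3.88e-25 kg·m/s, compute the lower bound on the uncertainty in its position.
135.898 pm

Using the Heisenberg uncertainty principle:
ΔxΔp ≥ ℏ/2

The minimum uncertainty in position is:
Δx_min = ℏ/(2Δp)
Δx_min = (1.055e-34 J·s) / (2 × 3.880e-25 kg·m/s)
Δx_min = 1.359e-10 m = 135.898 pm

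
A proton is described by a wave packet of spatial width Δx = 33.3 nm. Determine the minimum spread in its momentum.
1.583 × 10^-27 kg·m/s

For a wave packet, the spatial width Δx and momentum spread Δp are related by the uncertainty principle:
ΔxΔp ≥ ℏ/2

The minimum momentum spread is:
Δp_min = ℏ/(2Δx)
Δp_min = (1.055e-34 J·s) / (2 × 3.330e-08 m)
Δp_min = 1.583e-27 kg·m/s

A wave packet cannot have both a well-defined position and well-defined momentum.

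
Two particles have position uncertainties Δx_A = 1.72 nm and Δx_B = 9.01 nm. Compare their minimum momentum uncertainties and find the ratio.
Particle A has the larger minimum momentum uncertainty, by a factor of 5.24.

For each particle, the minimum momentum uncertainty is Δp_min = ℏ/(2Δx):

Particle A: Δp_A = ℏ/(2×1.720e-09 m) = 3.066e-26 kg·m/s
Particle B: Δp_B = ℏ/(2×9.010e-09 m) = 5.852e-27 kg·m/s

Ratio: Δp_A/Δp_B = 5.24

Since Δp_min ∝ 1/Δx, the particle with smaller position uncertainty (A) has larger momentum uncertainty.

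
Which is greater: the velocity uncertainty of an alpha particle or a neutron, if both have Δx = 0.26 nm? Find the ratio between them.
The neutron has the larger minimum velocity uncertainty, by a ratio of 4.0.

For both particles, Δp_min = ℏ/(2Δx) = 2.028e-25 kg·m/s (same for both).

The velocity uncertainty is Δv = Δp/m:
- alpha particle: Δv = 2.028e-25 / 6.645e-27 = 3.052e+01 m/s = 30.521 m/s
- neutron: Δv = 2.028e-25 / 1.675e-27 = 1.211e+02 m/s = 121.081 m/s

Ratio: 1.211e+02 / 3.052e+01 = 4.0

The lighter particle has larger velocity uncertainty because Δv ∝ 1/m.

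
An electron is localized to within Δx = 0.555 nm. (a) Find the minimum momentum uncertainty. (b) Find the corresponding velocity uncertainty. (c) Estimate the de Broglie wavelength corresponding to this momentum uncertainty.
(a) Δp_min = 9.501 × 10^-26 kg·m/s
(b) Δv_min = 104.295 km/s
(c) λ_dB = 6.974 nm

Step-by-step:

(a) From the uncertainty principle:
Δp_min = ℏ/(2Δx) = (1.055e-34 J·s)/(2 × 5.550e-10 m) = 9.501e-26 kg·m/s

(b) The velocity uncertainty:
Δv = Δp/m = (9.501e-26 kg·m/s)/(9.109e-31 kg) = 1.043e+05 m/s = 104.295 km/s

(c) The de Broglie wavelength for this momentum:
λ = h/p = (6.626e-34 J·s)/(9.501e-26 kg·m/s) = 6.974e-09 m = 6.974 nm

Note: The de Broglie wavelength is comparable to the localization size, as expected from wave-particle duality.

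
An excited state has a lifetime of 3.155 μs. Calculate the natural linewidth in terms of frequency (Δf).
25.223 kHz

Using the energy-time uncertainty principle and E = hf:
ΔEΔt ≥ ℏ/2
hΔf·Δt ≥ ℏ/2

The minimum frequency uncertainty is:
Δf = ℏ/(2hτ) = 1/(4πτ)
Δf = 1/(4π × 3.155e-06 s)
Δf = 2.522e+04 Hz = 25.223 kHz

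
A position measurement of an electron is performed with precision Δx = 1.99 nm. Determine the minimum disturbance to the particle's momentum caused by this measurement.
2.650 × 10^-26 kg·m/s

The uncertainty principle implies that measuring position disturbs momentum:
ΔxΔp ≥ ℏ/2

When we measure position with precision Δx, we necessarily introduce a momentum uncertainty:
Δp ≥ ℏ/(2Δx)
Δp_min = (1.055e-34 J·s) / (2 × 1.990e-09 m)
Δp_min = 2.650e-26 kg·m/s

The more precisely we measure position, the greater the momentum disturbance.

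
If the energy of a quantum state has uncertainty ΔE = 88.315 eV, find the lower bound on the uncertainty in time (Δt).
3.727 as

Using the energy-time uncertainty principle:
ΔEΔt ≥ ℏ/2

The minimum uncertainty in time is:
Δt_min = ℏ/(2ΔE)
Δt_min = (1.055e-34 J·s) / (2 × 1.415e-17 J)
Δt_min = 3.727e-18 s = 3.727 as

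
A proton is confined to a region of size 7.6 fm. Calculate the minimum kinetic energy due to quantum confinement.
89.810 keV

Using the uncertainty principle:

1. Position uncertainty: Δx ≈ 7.600e-15 m
2. Minimum momentum uncertainty: Δp = ℏ/(2Δx) = 6.938e-21 kg·m/s
3. Minimum kinetic energy:
   KE = (Δp)²/(2m) = (6.938e-21)²/(2 × 1.673e-27 kg)
   KE = 1.439e-14 J = 89.810 keV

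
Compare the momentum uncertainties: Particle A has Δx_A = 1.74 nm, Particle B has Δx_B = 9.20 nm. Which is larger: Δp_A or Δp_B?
Particle A has the larger minimum momentum uncertainty, by a factor of 5.29.

For each particle, the minimum momentum uncertainty is Δp_min = ℏ/(2Δx):

Particle A: Δp_A = ℏ/(2×1.740e-09 m) = 3.030e-26 kg·m/s
Particle B: Δp_B = ℏ/(2×9.200e-09 m) = 5.731e-27 kg·m/s

Ratio: Δp_A/Δp_B = 5.29

Since Δp_min ∝ 1/Δx, the particle with smaller position uncertainty (A) has larger momentum uncertainty.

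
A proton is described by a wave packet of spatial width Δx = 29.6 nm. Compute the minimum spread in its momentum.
1.781 × 10^-27 kg·m/s

For a wave packet, the spatial width Δx and momentum spread Δp are related by the uncertainty principle:
ΔxΔp ≥ ℏ/2

The minimum momentum spread is:
Δp_min = ℏ/(2Δx)
Δp_min = (1.055e-34 J·s) / (2 × 2.960e-08 m)
Δp_min = 1.781e-27 kg·m/s

A wave packet cannot have both a well-defined position and well-defined momentum.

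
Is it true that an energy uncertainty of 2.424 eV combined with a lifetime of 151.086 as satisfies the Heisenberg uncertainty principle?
Yes, it satisfies the uncertainty relation.

Calculate the product ΔEΔt:
ΔE = 2.424 eV = 3.884e-19 J
ΔEΔt = (3.884e-19 J) × (1.511e-16 s)
ΔEΔt = 5.868e-35 J·s

Compare to the minimum allowed value ℏ/2:
ℏ/2 = 5.273e-35 J·s

Since ΔEΔt = 5.868e-35 J·s ≥ 5.273e-35 J·s = ℏ/2,
this satisfies the uncertainty relation.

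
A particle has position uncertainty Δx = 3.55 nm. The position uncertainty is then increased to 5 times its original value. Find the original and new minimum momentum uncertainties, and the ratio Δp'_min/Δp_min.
Original Δp_min = 1.485 × 10^-26 kg·m/s; new Δp'_min = 2.971 × 10^-27 kg·m/s; ratio Δp'_min/Δp_min = 1/5.

From the uncertainty principle ΔxΔp ≥ ℏ/2, the minimum momentum uncertainty is Δp_min = ℏ/(2Δx).

Original (Δx = 3.55 nm = 3.550e-09 m):
Δp_min = (1.055e-34 J·s)/(2 × 3.550e-09 m) = 1.485e-26 kg·m/s

When Δx → 5Δx:
Δp'_min = ℏ/(2 × 5Δx) = (1/5) × ℏ/(2Δx) = (1/5) × Δp_min
Δp'_min = 1/5 × 1.485e-26 kg·m/s = 2.971e-27 kg·m/s

Since Δp_min ∝ 1/Δx, when Δx is increased to 5 times its original value, Δp_min decreases to 1/5 of its original value.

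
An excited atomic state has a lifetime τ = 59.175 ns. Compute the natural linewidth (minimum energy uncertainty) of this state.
5.562 neV

Using the energy-time uncertainty principle:
ΔEΔt ≥ ℏ/2

The lifetime τ represents the time uncertainty Δt.
The natural linewidth (minimum energy uncertainty) is:

ΔE = ℏ/(2τ)
ΔE = (1.055e-34 J·s) / (2 × 5.917e-08 s)
ΔE = 8.911e-28 J = 5.562 neV

This natural linewidth limits the precision of spectroscopic measurements.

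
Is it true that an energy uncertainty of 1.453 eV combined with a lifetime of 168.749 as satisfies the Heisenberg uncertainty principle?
No, it violates the uncertainty relation.

Calculate the product ΔEΔt:
ΔE = 1.453 eV = 2.328e-19 J
ΔEΔt = (2.328e-19 J) × (1.687e-16 s)
ΔEΔt = 3.928e-35 J·s

Compare to the minimum allowed value ℏ/2:
ℏ/2 = 5.273e-35 J·s

Since ΔEΔt = 3.928e-35 J·s < 5.273e-35 J·s = ℏ/2,
this violates the uncertainty relation.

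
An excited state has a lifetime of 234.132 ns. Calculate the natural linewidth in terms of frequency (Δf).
339.883 kHz

Using the energy-time uncertainty principle and E = hf:
ΔEΔt ≥ ℏ/2
hΔf·Δt ≥ ℏ/2

The minimum frequency uncertainty is:
Δf = ℏ/(2hτ) = 1/(4πτ)
Δf = 1/(4π × 2.341e-07 s)
Δf = 3.399e+05 Hz = 339.883 kHz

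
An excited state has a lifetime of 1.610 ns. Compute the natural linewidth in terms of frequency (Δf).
49.427 MHz

Using the energy-time uncertainty principle and E = hf:
ΔEΔt ≥ ℏ/2
hΔf·Δt ≥ ℏ/2

The minimum frequency uncertainty is:
Δf = ℏ/(2hτ) = 1/(4πτ)
Δf = 1/(4π × 1.610e-09 s)
Δf = 4.943e+07 Hz = 49.427 MHz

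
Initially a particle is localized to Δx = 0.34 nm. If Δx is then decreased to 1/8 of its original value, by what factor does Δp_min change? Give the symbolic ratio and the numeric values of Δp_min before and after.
Original Δp_min = 1.551 × 10^-25 kg·m/s; new Δp'_min = 1.241 × 10^-24 kg·m/s; ratio Δp'_min/Δp_min = 8.

From the uncertainty principle ΔxΔp ≥ ℏ/2, the minimum momentum uncertainty is Δp_min = ℏ/(2Δx).

Original (Δx = 0.34 nm = 3.400e-10 m):
Δp_min = (1.055e-34 J·s)/(2 × 3.400e-10 m) = 1.551e-25 kg·m/s

When Δx → (1/8)Δx:
Δp'_min = ℏ/(2 × (1/8)Δx) = 8 × ℏ/(2Δx) = 8 × Δp_min
Δp'_min = 8 × 1.551e-25 kg·m/s = 1.241e-24 kg·m/s

Since Δp_min ∝ 1/Δx, when Δx is decreased to 1/8 of its original value, Δp_min increases to 8 times its original value.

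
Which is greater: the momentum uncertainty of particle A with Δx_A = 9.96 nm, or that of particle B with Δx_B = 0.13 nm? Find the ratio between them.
Particle B has the larger minimum momentum uncertainty, by a factor of 76.62.

For each particle, the minimum momentum uncertainty is Δp_min = ℏ/(2Δx):

Particle A: Δp_A = ℏ/(2×9.960e-09 m) = 5.294e-27 kg·m/s
Particle B: Δp_B = ℏ/(2×1.300e-10 m) = 4.056e-25 kg·m/s

Ratio: Δp_B/Δp_A = 76.62

Since Δp_min ∝ 1/Δx, the particle with smaller position uncertainty (B) has larger momentum uncertainty.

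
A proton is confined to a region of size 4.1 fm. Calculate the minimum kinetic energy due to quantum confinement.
308.593 keV

Using the uncertainty principle:

1. Position uncertainty: Δx ≈ 4.100e-15 m
2. Minimum momentum uncertainty: Δp = ℏ/(2Δx) = 1.286e-20 kg·m/s
3. Minimum kinetic energy:
   KE = (Δp)²/(2m) = (1.286e-20)²/(2 × 1.673e-27 kg)
   KE = 4.944e-14 J = 308.593 keV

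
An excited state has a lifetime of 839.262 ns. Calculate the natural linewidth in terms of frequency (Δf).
94.818 kHz

Using the energy-time uncertainty principle and E = hf:
ΔEΔt ≥ ℏ/2
hΔf·Δt ≥ ℏ/2

The minimum frequency uncertainty is:
Δf = ℏ/(2hτ) = 1/(4πτ)
Δf = 1/(4π × 8.393e-07 s)
Δf = 9.482e+04 Hz = 94.818 kHz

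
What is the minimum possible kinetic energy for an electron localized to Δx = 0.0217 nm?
20.228 eV

Localizing a particle requires giving it sufficient momentum uncertainty:

1. From uncertainty principle: Δp ≥ ℏ/(2Δx)
   Δp_min = (1.055e-34 J·s) / (2 × 2.170e-11 m)
   Δp_min = 2.430e-24 kg·m/s

2. This momentum uncertainty corresponds to kinetic energy:
   KE ≈ (Δp)²/(2m) = (2.430e-24)²/(2 × 9.109e-31 kg)
   KE = 3.241e-18 J = 20.228 eV

Tighter localization requires more energy.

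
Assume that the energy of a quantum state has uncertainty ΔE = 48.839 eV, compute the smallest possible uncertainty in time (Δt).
6.739 as

Using the energy-time uncertainty principle:
ΔEΔt ≥ ℏ/2

The minimum uncertainty in time is:
Δt_min = ℏ/(2ΔE)
Δt_min = (1.055e-34 J·s) / (2 × 7.825e-18 J)
Δt_min = 6.739e-18 s = 6.739 as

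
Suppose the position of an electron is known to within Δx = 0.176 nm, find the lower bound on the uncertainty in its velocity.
328.885 km/s

Using the Heisenberg uncertainty principle and Δp = mΔv:
ΔxΔp ≥ ℏ/2
Δx(mΔv) ≥ ℏ/2

The minimum uncertainty in velocity is:
Δv_min = ℏ/(2mΔx)
Δv_min = (1.055e-34 J·s) / (2 × 9.109e-31 kg × 1.760e-10 m)
Δv_min = 3.289e+05 m/s = 328.885 km/s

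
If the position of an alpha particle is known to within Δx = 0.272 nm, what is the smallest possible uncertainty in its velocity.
29.175 m/s

Using the Heisenberg uncertainty principle and Δp = mΔv:
ΔxΔp ≥ ℏ/2
Δx(mΔv) ≥ ℏ/2

The minimum uncertainty in velocity is:
Δv_min = ℏ/(2mΔx)
Δv_min = (1.055e-34 J·s) / (2 × 6.645e-27 kg × 2.720e-10 m)
Δv_min = 2.917e+01 m/s = 29.175 m/s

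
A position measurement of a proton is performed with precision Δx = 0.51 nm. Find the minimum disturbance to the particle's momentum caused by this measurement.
1.034 × 10^-25 kg·m/s

The uncertainty principle implies that measuring position disturbs momentum:
ΔxΔp ≥ ℏ/2

When we measure position with precision Δx, we necessarily introduce a momentum uncertainty:
Δp ≥ ℏ/(2Δx)
Δp_min = (1.055e-34 J·s) / (2 × 5.100e-10 m)
Δp_min = 1.034e-25 kg·m/s

The more precisely we measure position, the greater the momentum disturbance.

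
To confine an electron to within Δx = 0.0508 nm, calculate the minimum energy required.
3.691 eV

Localizing a particle requires giving it sufficient momentum uncertainty:

1. From uncertainty principle: Δp ≥ ℏ/(2Δx)
   Δp_min = (1.055e-34 J·s) / (2 × 5.080e-11 m)
   Δp_min = 1.038e-24 kg·m/s

2. This momentum uncertainty corresponds to kinetic energy:
   KE ≈ (Δp)²/(2m) = (1.038e-24)²/(2 × 9.109e-31 kg)
   KE = 5.914e-19 J = 3.691 eV

Tighter localization requires more energy.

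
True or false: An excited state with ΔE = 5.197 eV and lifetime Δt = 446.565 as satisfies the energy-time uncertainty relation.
Yes, it satisfies the uncertainty relation.

Calculate the product ΔEΔt:
ΔE = 5.197 eV = 8.327e-19 J
ΔEΔt = (8.327e-19 J) × (4.466e-16 s)
ΔEΔt = 3.718e-34 J·s

Compare to the minimum allowed value ℏ/2:
ℏ/2 = 5.273e-35 J·s

Since ΔEΔt = 3.718e-34 J·s ≥ 5.273e-35 J·s = ℏ/2,
this satisfies the uncertainty relation.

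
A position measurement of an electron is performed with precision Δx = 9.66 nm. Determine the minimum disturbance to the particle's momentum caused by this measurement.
5.458 × 10^-27 kg·m/s

The uncertainty principle implies that measuring position disturbs momentum:
ΔxΔp ≥ ℏ/2

When we measure position with precision Δx, we necessarily introduce a momentum uncertainty:
Δp ≥ ℏ/(2Δx)
Δp_min = (1.055e-34 J·s) / (2 × 9.660e-09 m)
Δp_min = 5.458e-27 kg·m/s

The more precisely we measure position, the greater the momentum disturbance.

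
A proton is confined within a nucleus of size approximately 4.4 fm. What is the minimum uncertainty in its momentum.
1.198 × 10^-20 kg·m/s

Using the Heisenberg uncertainty principle:
ΔxΔp ≥ ℏ/2

With Δx ≈ L = 4.400e-15 m (the confinement size):
Δp_min = ℏ/(2Δx)
Δp_min = (1.055e-34 J·s) / (2 × 4.400e-15 m)
Δp_min = 1.198e-20 kg·m/s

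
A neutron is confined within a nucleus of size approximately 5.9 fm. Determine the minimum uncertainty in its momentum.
8.937 × 10^-21 kg·m/s

Using the Heisenberg uncertainty principle:
ΔxΔp ≥ ℏ/2

With Δx ≈ L = 5.900e-15 m (the confinement size):
Δp_min = ℏ/(2Δx)
Δp_min = (1.055e-34 J·s) / (2 × 5.900e-15 m)
Δp_min = 8.937e-21 kg·m/s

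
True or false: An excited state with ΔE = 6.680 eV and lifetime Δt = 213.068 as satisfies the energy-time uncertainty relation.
Yes, it satisfies the uncertainty relation.

Calculate the product ΔEΔt:
ΔE = 6.680 eV = 1.070e-18 J
ΔEΔt = (1.070e-18 J) × (2.131e-16 s)
ΔEΔt = 2.280e-34 J·s

Compare to the minimum allowed value ℏ/2:
ℏ/2 = 5.273e-35 J·s

Since ΔEΔt = 2.280e-34 J·s ≥ 5.273e-35 J·s = ℏ/2,
this satisfies the uncertainty relation.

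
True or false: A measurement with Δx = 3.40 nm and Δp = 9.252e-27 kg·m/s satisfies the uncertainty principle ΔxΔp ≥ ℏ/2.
No, it violates the uncertainty principle (impossible measurement).

Calculate the product ΔxΔp:
ΔxΔp = (3.400e-09 m) × (9.252e-27 kg·m/s)
ΔxΔp = 3.146e-35 J·s

Compare to the minimum allowed value ℏ/2:
ℏ/2 = 5.273e-35 J·s

Since ΔxΔp = 3.146e-35 J·s < 5.273e-35 J·s = ℏ/2,
the measurement violates the uncertainty principle.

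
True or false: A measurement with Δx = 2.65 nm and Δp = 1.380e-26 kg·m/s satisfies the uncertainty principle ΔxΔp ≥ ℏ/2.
No, it violates the uncertainty principle (impossible measurement).

Calculate the product ΔxΔp:
ΔxΔp = (2.650e-09 m) × (1.380e-26 kg·m/s)
ΔxΔp = 3.657e-35 J·s

Compare to the minimum allowed value ℏ/2:
ℏ/2 = 5.273e-35 J·s

Since ΔxΔp = 3.657e-35 J·s < 5.273e-35 J·s = ℏ/2,
the measurement violates the uncertainty principle.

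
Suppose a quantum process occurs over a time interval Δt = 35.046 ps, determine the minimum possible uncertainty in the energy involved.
9.391 μeV

Using the energy-time uncertainty principle:
ΔEΔt ≥ ℏ/2

The minimum uncertainty in energy is:
ΔE_min = ℏ/(2Δt)
ΔE_min = (1.055e-34 J·s) / (2 × 3.505e-11 s)
ΔE_min = 1.505e-24 J = 9.391 μeV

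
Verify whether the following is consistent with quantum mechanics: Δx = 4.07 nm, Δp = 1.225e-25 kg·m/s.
Yes, it satisfies the uncertainty principle.

Calculate the product ΔxΔp:
ΔxΔp = (4.070e-09 m) × (1.225e-25 kg·m/s)
ΔxΔp = 4.986e-34 J·s

Compare to the minimum allowed value ℏ/2:
ℏ/2 = 5.273e-35 J·s

Since ΔxΔp = 4.986e-34 J·s ≥ 5.273e-35 J·s = ℏ/2,
the measurement satisfies the uncertainty principle.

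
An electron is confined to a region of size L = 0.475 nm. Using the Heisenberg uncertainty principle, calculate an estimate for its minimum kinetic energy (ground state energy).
42.216 meV

Using the uncertainty principle to estimate ground state energy:

1. The position uncertainty is approximately the confinement size:
   Δx ≈ L = 4.750e-10 m

2. From ΔxΔp ≥ ℏ/2, the minimum momentum uncertainty is:
   Δp ≈ ℏ/(2L) = 1.110e-25 kg·m/s

3. The kinetic energy is approximately:
   KE ≈ (Δp)²/(2m) = (1.110e-25)²/(2 × 9.109e-31 kg)
   KE ≈ 6.764e-21 J = 42.216 meV

This is an order-of-magnitude estimate of the ground state energy.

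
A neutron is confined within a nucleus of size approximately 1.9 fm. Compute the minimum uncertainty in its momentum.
2.775 × 10^-20 kg·m/s

Using the Heisenberg uncertainty principle:
ΔxΔp ≥ ℏ/2

With Δx ≈ L = 1.900e-15 m (the confinement size):
Δp_min = ℏ/(2Δx)
Δp_min = (1.055e-34 J·s) / (2 × 1.900e-15 m)
Δp_min = 2.775e-20 kg·m/s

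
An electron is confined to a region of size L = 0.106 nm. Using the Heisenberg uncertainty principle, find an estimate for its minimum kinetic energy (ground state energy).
847.718 meV

Using the uncertainty principle to estimate ground state energy:

1. The position uncertainty is approximately the confinement size:
   Δx ≈ L = 1.060e-10 m

2. From ΔxΔp ≥ ℏ/2, the minimum momentum uncertainty is:
   Δp ≈ ℏ/(2L) = 4.974e-25 kg·m/s

3. The kinetic energy is approximately:
   KE ≈ (Δp)²/(2m) = (4.974e-25)²/(2 × 9.109e-31 kg)
   KE ≈ 1.358e-19 J = 847.718 meV

This is an order-of-magnitude estimate of the ground state energy.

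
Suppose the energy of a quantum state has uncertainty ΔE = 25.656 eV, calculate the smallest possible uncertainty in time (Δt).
12.828 as

Using the energy-time uncertainty principle:
ΔEΔt ≥ ℏ/2

The minimum uncertainty in time is:
Δt_min = ℏ/(2ΔE)
Δt_min = (1.055e-34 J·s) / (2 × 4.111e-18 J)
Δt_min = 1.283e-17 s = 12.828 as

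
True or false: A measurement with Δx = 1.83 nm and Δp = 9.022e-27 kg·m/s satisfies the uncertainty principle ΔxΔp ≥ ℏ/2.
No, it violates the uncertainty principle (impossible measurement).

Calculate the product ΔxΔp:
ΔxΔp = (1.830e-09 m) × (9.022e-27 kg·m/s)
ΔxΔp = 1.651e-35 J·s

Compare to the minimum allowed value ℏ/2:
ℏ/2 = 5.273e-35 J·s

Since ΔxΔp = 1.651e-35 J·s < 5.273e-35 J·s = ℏ/2,
the measurement violates the uncertainty principle.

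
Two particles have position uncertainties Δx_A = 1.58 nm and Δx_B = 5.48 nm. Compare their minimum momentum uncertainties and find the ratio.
Particle A has the larger minimum momentum uncertainty, by a factor of 3.47.

For each particle, the minimum momentum uncertainty is Δp_min = ℏ/(2Δx):

Particle A: Δp_A = ℏ/(2×1.580e-09 m) = 3.337e-26 kg·m/s
Particle B: Δp_B = ℏ/(2×5.480e-09 m) = 9.622e-27 kg·m/s

Ratio: Δp_A/Δp_B = 3.47

Since Δp_min ∝ 1/Δx, the particle with smaller position uncertainty (A) has larger momentum uncertainty.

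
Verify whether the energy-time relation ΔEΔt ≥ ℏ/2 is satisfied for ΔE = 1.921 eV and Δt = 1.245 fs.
Yes, it satisfies the uncertainty relation.

Calculate the product ΔEΔt:
ΔE = 1.921 eV = 3.078e-19 J
ΔEΔt = (3.078e-19 J) × (1.245e-15 s)
ΔEΔt = 3.832e-34 J·s

Compare to the minimum allowed value ℏ/2:
ℏ/2 = 5.273e-35 J·s

Since ΔEΔt = 3.832e-34 J·s ≥ 5.273e-35 J·s = ℏ/2,
this satisfies the uncertainty relation.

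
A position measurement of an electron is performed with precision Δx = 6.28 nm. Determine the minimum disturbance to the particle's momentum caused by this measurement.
8.396 × 10^-27 kg·m/s

The uncertainty principle implies that measuring position disturbs momentum:
ΔxΔp ≥ ℏ/2

When we measure position with precision Δx, we necessarily introduce a momentum uncertainty:
Δp ≥ ℏ/(2Δx)
Δp_min = (1.055e-34 J·s) / (2 × 6.280e-09 m)
Δp_min = 8.396e-27 kg·m/s

The more precisely we measure position, the greater the momentum disturbance.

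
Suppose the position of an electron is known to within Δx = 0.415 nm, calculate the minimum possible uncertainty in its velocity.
139.479 km/s

Using the Heisenberg uncertainty principle and Δp = mΔv:
ΔxΔp ≥ ℏ/2
Δx(mΔv) ≥ ℏ/2

The minimum uncertainty in velocity is:
Δv_min = ℏ/(2mΔx)
Δv_min = (1.055e-34 J·s) / (2 × 9.109e-31 kg × 4.150e-10 m)
Δv_min = 1.395e+05 m/s = 139.479 km/s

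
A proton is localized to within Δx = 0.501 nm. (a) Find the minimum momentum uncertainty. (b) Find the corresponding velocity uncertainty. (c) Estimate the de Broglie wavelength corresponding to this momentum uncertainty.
(a) Δp_min = 1.052 × 10^-25 kg·m/s
(b) Δv_min = 62.923 m/s
(c) λ_dB = 6.296 nm

Step-by-step:

(a) From the uncertainty principle:
Δp_min = ℏ/(2Δx) = (1.055e-34 J·s)/(2 × 5.010e-10 m) = 1.052e-25 kg·m/s

(b) The velocity uncertainty:
Δv = Δp/m = (1.052e-25 kg·m/s)/(1.673e-27 kg) = 6.292e+01 m/s = 62.923 m/s

(c) The de Broglie wavelength for this momentum:
λ = h/p = (6.626e-34 J·s)/(1.052e-25 kg·m/s) = 6.296e-09 m = 6.296 nm

Note: The de Broglie wavelength is comparable to the localization size, as expected from wave-particle duality.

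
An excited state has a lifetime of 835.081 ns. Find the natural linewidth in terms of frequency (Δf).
95.293 kHz

Using the energy-time uncertainty principle and E = hf:
ΔEΔt ≥ ℏ/2
hΔf·Δt ≥ ℏ/2

The minimum frequency uncertainty is:
Δf = ℏ/(2hτ) = 1/(4πτ)
Δf = 1/(4π × 8.351e-07 s)
Δf = 9.529e+04 Hz = 95.293 kHz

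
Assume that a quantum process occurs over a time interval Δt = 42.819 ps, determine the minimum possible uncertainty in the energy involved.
7.686 μeV

Using the energy-time uncertainty principle:
ΔEΔt ≥ ℏ/2

The minimum uncertainty in energy is:
ΔE_min = ℏ/(2Δt)
ΔE_min = (1.055e-34 J·s) / (2 × 4.282e-11 s)
ΔE_min = 1.231e-24 J = 7.686 μeV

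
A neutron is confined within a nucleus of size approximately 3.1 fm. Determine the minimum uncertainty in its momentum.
1.701 × 10^-20 kg·m/s

Using the Heisenberg uncertainty principle:
ΔxΔp ≥ ℏ/2

With Δx ≈ L = 3.100e-15 m (the confinement size):
Δp_min = ℏ/(2Δx)
Δp_min = (1.055e-34 J·s) / (2 × 3.100e-15 m)
Δp_min = 1.701e-20 kg·m/s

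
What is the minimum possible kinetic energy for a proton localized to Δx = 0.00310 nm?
539.797 meV

Localizing a particle requires giving it sufficient momentum uncertainty:

1. From uncertainty principle: Δp ≥ ℏ/(2Δx)
   Δp_min = (1.055e-34 J·s) / (2 × 3.100e-12 m)
   Δp_min = 1.701e-23 kg·m/s

2. This momentum uncertainty corresponds to kinetic energy:
   KE ≈ (Δp)²/(2m) = (1.701e-23)²/(2 × 1.673e-27 kg)
   KE = 8.649e-20 J = 539.797 meV

Tighter localization requires more energy.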